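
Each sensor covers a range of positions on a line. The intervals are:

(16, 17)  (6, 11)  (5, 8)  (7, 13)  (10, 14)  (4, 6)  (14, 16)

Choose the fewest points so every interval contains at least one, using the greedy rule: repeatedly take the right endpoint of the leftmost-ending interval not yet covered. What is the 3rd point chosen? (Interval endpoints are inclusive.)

16

Sorted: [4,6] [5,8] [6,11] [7,13] [10,14] [14,16] [16,17]
{[4,6],[5,8],[6,11]} hit by 6; {[7,13],[10,14]} hit by 13; {[14,16],[16,17]} hit by 16.
Points: 6, 13, 16 (3 total).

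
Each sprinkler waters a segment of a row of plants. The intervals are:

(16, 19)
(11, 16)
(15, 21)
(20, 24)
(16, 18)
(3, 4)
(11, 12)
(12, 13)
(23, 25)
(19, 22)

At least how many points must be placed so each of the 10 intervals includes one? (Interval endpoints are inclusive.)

5

Sorted: [3,4] [11,12] [12,13] [11,16] [16,18] [16,19] [15,21] [19,22] [20,24] [23,25]
{[3,4]} hit by 4; {[11,12],[12,13],[11,16]} hit by 12; {[16,18],[16,19],[15,21]} hit by 18; {[19,22],[20,24]} hit by 22; {[23,25]} hit by 25.
Points: 4, 12, 18, 22, 25 (5 total).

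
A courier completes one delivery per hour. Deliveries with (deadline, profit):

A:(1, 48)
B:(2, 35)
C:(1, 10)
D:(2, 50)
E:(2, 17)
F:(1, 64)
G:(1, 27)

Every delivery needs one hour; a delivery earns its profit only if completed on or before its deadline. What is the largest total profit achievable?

114

Sort by profit descending; place each in the latest free slot ≤ its deadline.
By profit: F(d1,64), D(d2,50), A(d1,48), B(d2,35), G(d1,27), E(d2,17), C(d1,10)
F→slot 1; D→slot 2; A skipped; B skipped; G skipped; E skipped; C skipped.
Profit = 64 + 50 = 114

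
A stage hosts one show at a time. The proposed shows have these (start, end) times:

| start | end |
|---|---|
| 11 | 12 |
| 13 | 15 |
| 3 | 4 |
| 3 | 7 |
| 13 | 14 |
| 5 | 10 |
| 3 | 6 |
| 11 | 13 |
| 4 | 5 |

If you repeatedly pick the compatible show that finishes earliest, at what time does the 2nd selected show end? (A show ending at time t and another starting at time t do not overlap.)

5

By end time: (3,4), (4,5), (3,6), (3,7), (5,10), (11,12), (11,13), (13,14), (13,15).
Pick (3,4); next start ≥ 4 → (4,5); next start ≥ 5 → (5,10); next start ≥ 10 → (11,12); next start ≥ 12 → (13,14).
Selected: (3,4) (4,5) (5,10) (11,12) (13,14)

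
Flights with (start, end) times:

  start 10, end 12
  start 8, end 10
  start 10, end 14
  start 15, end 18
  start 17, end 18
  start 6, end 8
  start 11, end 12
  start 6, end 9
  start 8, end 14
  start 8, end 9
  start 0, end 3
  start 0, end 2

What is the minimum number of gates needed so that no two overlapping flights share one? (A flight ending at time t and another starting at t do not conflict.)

4

Count concurrent intervals with a sweep; the peak is the room count.
Events (time:±→running): 0:+→1 0:+→2 2:-→1 3:-→0 6:+→1 6:+→2 8:-→1 8:+→2 8:+→3 8:+→4 … peak 4.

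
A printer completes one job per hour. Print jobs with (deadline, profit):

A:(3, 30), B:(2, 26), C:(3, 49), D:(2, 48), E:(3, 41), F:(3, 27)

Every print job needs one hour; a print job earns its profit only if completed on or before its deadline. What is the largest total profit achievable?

Take jobs in profit order; each goes to the latest open slot no later than its deadline.
Profit order: C=49 D=48 E=41 A=30 F=27 B=26
Assign: C→slot 3, D→slot 2, E→slot 1, A skipped, F skipped, B skipped.
Slots: [1:E] [2:D] [3:C]
Profit = 41 + 48 + 49 = 138

138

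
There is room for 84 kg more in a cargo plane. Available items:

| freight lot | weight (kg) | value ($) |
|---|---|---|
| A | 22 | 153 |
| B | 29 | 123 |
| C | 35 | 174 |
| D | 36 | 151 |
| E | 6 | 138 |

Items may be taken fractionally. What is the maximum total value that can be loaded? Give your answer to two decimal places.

Order: E (138/6=23.00) > A (153/22=6.95) > C (174/35=4.97) > B (123/29=4.24) > D (151/36=4.19)
Fill: take E (6 @ 138) → take A (22 @ 153) → take C (35 @ 174) → take 21/29 of B → 89.07; 84/84 used.
Total value = 554.07

554.07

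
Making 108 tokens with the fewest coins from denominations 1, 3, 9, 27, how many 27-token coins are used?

Use the largest denomination that fits, subtract, and repeat.
108 = 4×27
Count of 27: 4

4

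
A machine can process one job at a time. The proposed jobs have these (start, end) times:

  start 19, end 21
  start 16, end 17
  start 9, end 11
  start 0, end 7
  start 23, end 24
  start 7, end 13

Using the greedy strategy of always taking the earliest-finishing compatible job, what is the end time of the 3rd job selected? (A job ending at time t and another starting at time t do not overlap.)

17

Order by finish time; keep every interval that doesn't clash with the previous kept one.
Sorted by end: (0,7)  (9,11)  (7,13)  (16,17)  (19,21)  (23,24)
take (0,7); take (9,11); skip (7,13); take (16,17); take (19,21); take (23,24).
Selected: (0,7) (9,11) (16,17) (19,21) (23,24)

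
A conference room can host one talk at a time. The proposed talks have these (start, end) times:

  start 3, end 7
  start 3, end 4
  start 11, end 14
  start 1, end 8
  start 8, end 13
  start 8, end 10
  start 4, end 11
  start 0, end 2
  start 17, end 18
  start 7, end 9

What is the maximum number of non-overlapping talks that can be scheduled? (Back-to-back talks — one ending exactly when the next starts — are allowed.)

5

Sorted by end: (0,2)  (3,4)  (3,7)  (1,8)  (7,9)  (8,10)  (4,11)  (8,13)  (11,14)  (17,18)
take (0,2); take (3,4); skip (3,7); skip (1,8); take (7,9); skip (8,10); take (11,14); take (17,18).
Selected 5 talks.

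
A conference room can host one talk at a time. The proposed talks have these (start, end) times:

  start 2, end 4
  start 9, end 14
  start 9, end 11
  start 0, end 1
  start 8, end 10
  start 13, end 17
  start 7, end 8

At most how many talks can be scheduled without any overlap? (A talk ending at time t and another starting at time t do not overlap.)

Greedy by earliest finish: after sorting by end time, pick each interval compatible with the last pick.
By end time: (0,1), (2,4), (7,8), (8,10), (9,11), (9,14), (13,17).
Pick (0,1); next start ≥ 1 → (2,4); next start ≥ 4 → (7,8); next start ≥ 8 → (8,10); next start ≥ 10 → (13,17).
Selected 5 talks.

5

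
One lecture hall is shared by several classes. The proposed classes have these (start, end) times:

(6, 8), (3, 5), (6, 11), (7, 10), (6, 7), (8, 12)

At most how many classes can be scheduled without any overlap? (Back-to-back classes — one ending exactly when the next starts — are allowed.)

3

Sort by end time and greedily take each interval whose start is ≥ the last chosen end.
By end time: (3,5), (6,7), (6,8), (7,10), (6,11), (8,12).
Pick (3,5); next start ≥ 5 → (6,7); next start ≥ 7 → (7,10).
Selected 3 classes.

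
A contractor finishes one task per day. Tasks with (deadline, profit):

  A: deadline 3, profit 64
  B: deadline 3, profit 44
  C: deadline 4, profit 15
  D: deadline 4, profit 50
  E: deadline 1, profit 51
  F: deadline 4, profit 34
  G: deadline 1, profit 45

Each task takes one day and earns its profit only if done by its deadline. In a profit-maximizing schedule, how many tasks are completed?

Take jobs in profit order; each goes to the latest open slot no later than its deadline.
By profit: A(d3,64), E(d1,51), D(d4,50), G(d1,45), B(d3,44), F(d4,34), C(d4,15)
A→slot 3; E→slot 1; D→slot 4; G skipped; B→slot 2; F skipped; C skipped.
4 of 7 scheduled.

4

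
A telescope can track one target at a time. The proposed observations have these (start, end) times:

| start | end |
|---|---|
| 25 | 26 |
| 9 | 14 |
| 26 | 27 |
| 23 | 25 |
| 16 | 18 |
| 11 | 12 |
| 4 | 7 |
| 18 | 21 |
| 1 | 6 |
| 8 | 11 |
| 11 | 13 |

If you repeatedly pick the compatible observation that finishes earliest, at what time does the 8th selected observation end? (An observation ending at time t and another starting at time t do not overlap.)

27

By end time: (1,6), (4,7), (8,11), (11,12), (11,13), (9,14), (16,18), (18,21), (23,25), (25,26), (26,27).
Pick (1,6); next start ≥ 6 → (8,11); next start ≥ 11 → (11,12); next start ≥ 12 → (16,18); next start ≥ 18 → (18,21); next start ≥ 21 → (23,25); next start ≥ 25 → (25,26); next start ≥ 26 → (26,27).
Selected: (1,6) (8,11) (11,12) (16,18) (18,21) (23,25) (25,26) (26,27)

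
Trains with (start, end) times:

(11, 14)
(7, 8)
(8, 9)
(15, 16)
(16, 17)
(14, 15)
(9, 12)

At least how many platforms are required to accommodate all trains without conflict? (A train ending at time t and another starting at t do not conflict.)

2

The answer is the maximum number of intervals overlapping at any instant.
Events (time:±→running): 7:+→1 8:-→0 8:+→1 9:-→0 9:+→1 11:+→2 … peak 2.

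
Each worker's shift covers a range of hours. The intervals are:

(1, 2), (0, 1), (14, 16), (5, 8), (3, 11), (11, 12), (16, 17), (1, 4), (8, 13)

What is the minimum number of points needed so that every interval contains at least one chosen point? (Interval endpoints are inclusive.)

4

Process intervals by earliest right end; each time one isn't hit yet, stab at its right endpoint.
By right end: [0,1]  [1,2]  [1,4]  [5,8]  [3,11]  [11,12]  [8,13]  [14,16]  [16,17]
[0,1] uncovered → point at 1; [5,8] uncovered → point at 8; [11,12] uncovered → point at 12; [14,16] uncovered → point at 16.
Points: 1, 8, 12, 16 (4 total).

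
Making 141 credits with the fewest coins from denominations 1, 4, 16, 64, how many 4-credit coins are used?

3

Use the largest denomination that fits, subtract, and repeat.
141 − 2×64→13 − 3×4→1 − 1×1→0
Count of 4: 3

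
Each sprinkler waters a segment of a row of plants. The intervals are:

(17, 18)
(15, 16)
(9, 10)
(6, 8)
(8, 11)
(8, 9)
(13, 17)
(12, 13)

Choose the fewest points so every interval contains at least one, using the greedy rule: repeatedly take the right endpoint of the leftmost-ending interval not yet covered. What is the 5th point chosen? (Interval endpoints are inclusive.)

Process intervals by earliest right end; each time one isn't hit yet, stab at its right endpoint.
By right end: [6,8]  [8,9]  [9,10]  [8,11]  [12,13]  [15,16]  [13,17]  [17,18]
[6,8] uncovered → point at 8; [9,10] uncovered → point at 10; [12,13] uncovered → point at 13; [15,16] uncovered → point at 16; [17,18] uncovered → point at 18.
Points: 8, 10, 13, 16, 18 (5 total).

18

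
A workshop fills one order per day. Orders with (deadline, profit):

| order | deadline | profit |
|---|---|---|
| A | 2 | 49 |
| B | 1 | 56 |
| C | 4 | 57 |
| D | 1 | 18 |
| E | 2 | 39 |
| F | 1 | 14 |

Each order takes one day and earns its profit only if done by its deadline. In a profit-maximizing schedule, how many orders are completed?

3

Take jobs in profit order; each goes to the latest open slot no later than its deadline.
Profit order: C=57 B=56 A=49 E=39 D=18 F=14
Assign: C→slot 4, B→slot 1, A→slot 2, E skipped, D skipped, F skipped.
Slots: [1:B] [2:A] [4:C]
3 of 6 scheduled.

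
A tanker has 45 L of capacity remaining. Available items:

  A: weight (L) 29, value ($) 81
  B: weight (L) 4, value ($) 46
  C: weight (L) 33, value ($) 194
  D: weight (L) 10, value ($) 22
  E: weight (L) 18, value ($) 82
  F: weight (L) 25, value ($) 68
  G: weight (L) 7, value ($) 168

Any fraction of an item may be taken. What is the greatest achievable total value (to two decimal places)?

Order: G (168/7=24.00) > B (46/4=11.50) > C (194/33=5.88) > E (82/18=4.56) > A (81/29=2.79) > F (68/25=2.72) > D (22/10=2.20)
Fill: take G (7 @ 168) → take B (4 @ 46) → take C (33 @ 194) → take 1/18 of E → 4.56; 45/45 used.
Total value = 412.56

412.56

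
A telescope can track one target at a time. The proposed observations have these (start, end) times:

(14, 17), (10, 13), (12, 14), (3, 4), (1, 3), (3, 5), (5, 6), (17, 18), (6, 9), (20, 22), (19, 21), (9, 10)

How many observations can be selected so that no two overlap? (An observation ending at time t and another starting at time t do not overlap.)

9

Sort by end time and greedily take each interval whose start is ≥ the last chosen end.
Sorted by end: (1,3)  (3,4)  (3,5)  (5,6)  (6,9)  (9,10)  (10,13)  (12,14)  (14,17)  (17,18)  (19,21)  (20,22)
take (1,3); take (3,4); skip (3,5); take (5,6); take (6,9); take (9,10); take (10,13); take (14,17); take (17,18); take (19,21); skip (20,22).
Selected 9 observations.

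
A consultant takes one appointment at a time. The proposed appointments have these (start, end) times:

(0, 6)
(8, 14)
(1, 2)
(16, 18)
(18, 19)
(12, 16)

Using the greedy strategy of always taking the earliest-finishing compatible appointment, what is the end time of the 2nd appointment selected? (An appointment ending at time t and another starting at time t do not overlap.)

Greedy by earliest finish: after sorting by end time, pick each interval compatible with the last pick.
By end time: (1,2), (0,6), (8,14), (12,16), (16,18), (18,19).
Pick (1,2); next start ≥ 2 → (8,14); next start ≥ 14 → (16,18); next start ≥ 18 → (18,19).
Selected: (1,2) (8,14) (16,18) (18,19)

14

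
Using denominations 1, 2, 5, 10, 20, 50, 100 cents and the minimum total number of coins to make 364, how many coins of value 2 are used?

Greedy: take as many of the largest coin as possible, then repeat with the remainder.
364 − 3×100→64 − 1×50→14 − 1×10→4 − 2×2→0
Count of 2: 2

2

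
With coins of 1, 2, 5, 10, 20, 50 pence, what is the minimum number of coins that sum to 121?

121 = 2×50 + 1×20 + 1×1
Total coins = 2 + 1 + 1 = 4

4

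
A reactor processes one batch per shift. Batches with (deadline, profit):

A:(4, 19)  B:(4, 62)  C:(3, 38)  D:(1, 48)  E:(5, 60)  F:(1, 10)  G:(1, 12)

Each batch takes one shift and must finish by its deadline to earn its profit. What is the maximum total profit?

227

Take jobs in profit order; each goes to the latest open slot no later than its deadline.
Profit order: B=62 E=60 D=48 C=38 A=19 G=12 F=10
Assign: B→slot 4, E→slot 5, D→slot 1, C→slot 3, A→slot 2, G skipped, F skipped.
Slots: [1:D] [2:A] [3:C] [4:B] [5:E]
Profit = 48 + 19 + 38 + 62 + 60 = 227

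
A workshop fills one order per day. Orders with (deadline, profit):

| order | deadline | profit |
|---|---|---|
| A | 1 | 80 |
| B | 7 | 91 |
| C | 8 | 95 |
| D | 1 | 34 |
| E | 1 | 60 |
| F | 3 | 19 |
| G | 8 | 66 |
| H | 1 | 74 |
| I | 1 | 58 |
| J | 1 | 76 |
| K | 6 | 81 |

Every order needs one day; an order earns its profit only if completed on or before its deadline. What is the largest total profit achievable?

Sort by profit descending; place each in the latest free slot ≤ its deadline.
By profit: C(d8,95), B(d7,91), K(d6,81), A(d1,80), J(d1,76), H(d1,74), G(d8,66), E(d1,60), I(d1,58), D(d1,34), F(d3,19)
C→slot 8; B→slot 7; K→slot 6; A→slot 1; J skipped; H skipped; G→slot 5; E skipped; I skipped; D skipped; F→slot 3.
Profit = 80 + 19 + 66 + 81 + 91 + 95 = 432

432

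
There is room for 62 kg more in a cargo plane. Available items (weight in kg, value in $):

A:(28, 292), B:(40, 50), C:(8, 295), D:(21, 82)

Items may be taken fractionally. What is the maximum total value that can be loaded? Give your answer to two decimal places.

Sort by value per unit weight and fill in that order.
Ratios (sorted): C 36.88, A 10.43, D 3.90, B 1.25
take C (8 @ 295); take A (28 @ 292); take D (21 @ 82); take 5/40 of B → 6.25. Capacity used 62/62.
Total value = 675.25

675.25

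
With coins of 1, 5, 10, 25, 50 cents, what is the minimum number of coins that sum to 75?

Use the largest denomination that fits, subtract, and repeat.
75 − 1×50→25 − 1×25→0
Total coins = 1 + 1 = 2

2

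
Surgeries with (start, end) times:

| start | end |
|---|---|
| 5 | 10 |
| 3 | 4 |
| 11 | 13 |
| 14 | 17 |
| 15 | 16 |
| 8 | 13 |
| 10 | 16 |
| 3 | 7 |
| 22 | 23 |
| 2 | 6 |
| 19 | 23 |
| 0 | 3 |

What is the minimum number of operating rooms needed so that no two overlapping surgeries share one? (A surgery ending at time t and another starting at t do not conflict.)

Count concurrent intervals with a sweep; the peak is the room count.
starts: [0, 2, 3, 3, 5, 8, 10, 11, 14, 15, 19, 22]
ends:   [3, 4, 6, 7, 10, 13, 13, 16, 16, 17, 23, 23]
s0→1 s2→2 e3→1 s3→2 s3→3  — peak 3.

3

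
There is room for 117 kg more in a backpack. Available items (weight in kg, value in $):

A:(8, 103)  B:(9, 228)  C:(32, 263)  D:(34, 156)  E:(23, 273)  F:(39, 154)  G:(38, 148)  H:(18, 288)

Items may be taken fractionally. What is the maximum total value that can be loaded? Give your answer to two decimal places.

1278.88

Order: B (228/9=25.33) > H (288/18=16.00) > A (103/8=12.88) > E (273/23=11.87) > C (263/32=8.22) > D (156/34=4.59) > F (154/39=3.95) > G (148/38=3.89)
Fill: take B (9 @ 228) → take H (18 @ 288) → take A (8 @ 103) → take E (23 @ 273) → take C (32 @ 263) → take 27/34 of D → 123.88; 117/117 used.
Total value = 1278.88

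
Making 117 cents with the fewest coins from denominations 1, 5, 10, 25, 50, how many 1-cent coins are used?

Greedy: take as many of the largest coin as possible, then repeat with the remainder.
117 = 2×50 + 1×10 + 1×5 + 2×1
Count of 1: 2

2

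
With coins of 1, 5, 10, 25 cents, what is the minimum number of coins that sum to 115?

115 = 4×25 + 1×10 + 1×5
Total coins = 4 + 1 + 1 = 6

6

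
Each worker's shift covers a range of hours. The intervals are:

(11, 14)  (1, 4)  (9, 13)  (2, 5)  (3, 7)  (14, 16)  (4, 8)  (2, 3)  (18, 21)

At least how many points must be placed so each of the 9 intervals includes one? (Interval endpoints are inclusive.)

Process intervals by earliest right end; each time one isn't hit yet, stab at its right endpoint.
Sorted: [2,3] [1,4] [2,5] [3,7] [4,8] [9,13] [11,14] [14,16] [18,21]
{[2,3],[1,4],[2,5],[3,7]} hit by 3; {[4,8]} hit by 8; {[9,13],[11,14]} hit by 13; {[14,16]} hit by 16; {[18,21]} hit by 21.
Points: 3, 8, 13, 16, 21 (5 total).

5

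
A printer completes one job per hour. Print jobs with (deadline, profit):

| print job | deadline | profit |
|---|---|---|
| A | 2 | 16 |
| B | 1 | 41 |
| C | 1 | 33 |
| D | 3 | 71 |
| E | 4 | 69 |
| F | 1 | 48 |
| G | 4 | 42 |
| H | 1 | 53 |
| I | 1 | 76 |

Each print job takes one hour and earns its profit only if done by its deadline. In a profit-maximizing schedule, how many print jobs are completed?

Profit order: I=76 D=71 E=69 H=53 F=48 G=42 B=41 C=33 A=16
Assign: I→slot 1, D→slot 3, E→slot 4, H skipped, F skipped, G→slot 2, B skipped, C skipped, A skipped.
Slots: [1:I] [2:G] [3:D] [4:E]
4 of 9 scheduled.

4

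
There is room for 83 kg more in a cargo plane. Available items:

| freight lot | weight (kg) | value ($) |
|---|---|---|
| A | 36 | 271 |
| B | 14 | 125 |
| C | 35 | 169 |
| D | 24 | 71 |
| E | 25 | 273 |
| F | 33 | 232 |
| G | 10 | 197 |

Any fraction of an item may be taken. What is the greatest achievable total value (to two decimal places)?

Greedy by value/weight ratio, highest first.
Order: G (197/10=19.70) > E (273/25=10.92) > B (125/14=8.93) > A (271/36=7.53) > F (232/33=7.03) > C (169/35=4.83) > D (71/24=2.96)
Fill: take G (10 @ 197) → take E (25 @ 273) → take B (14 @ 125) → take 34/36 of A → 255.94; 83/83 used.
Total value = 850.94

850.94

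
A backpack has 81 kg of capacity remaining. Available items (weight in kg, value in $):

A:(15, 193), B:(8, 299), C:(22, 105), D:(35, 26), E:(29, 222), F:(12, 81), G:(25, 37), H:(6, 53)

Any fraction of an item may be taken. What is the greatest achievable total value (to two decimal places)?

900.50

Greedy by value/weight ratio, highest first.
Ratios (sorted): B 37.38, A 12.87, H 8.83, E 7.66, F 6.75, C 4.77, G 1.48, D 0.74
take B (8 @ 299); take A (15 @ 193); take H (6 @ 53); take E (29 @ 222); take F (12 @ 81); take 11/22 of C → 52.50. Capacity used 81/81.
Total value = 900.50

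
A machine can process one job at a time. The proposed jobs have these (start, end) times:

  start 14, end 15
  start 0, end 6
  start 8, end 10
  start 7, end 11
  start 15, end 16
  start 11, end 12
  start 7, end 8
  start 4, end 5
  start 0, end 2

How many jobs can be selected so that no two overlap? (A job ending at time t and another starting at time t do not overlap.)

Greedy by earliest finish: after sorting by end time, pick each interval compatible with the last pick.
By end time: (0,2), (4,5), (0,6), (7,8), (8,10), (7,11), (11,12), (14,15), (15,16).
Pick (0,2); next start ≥ 2 → (4,5); next start ≥ 5 → (7,8); next start ≥ 8 → (8,10); next start ≥ 10 → (11,12); next start ≥ 12 → (14,15); next start ≥ 15 → (15,16).
Selected 7 jobs.

7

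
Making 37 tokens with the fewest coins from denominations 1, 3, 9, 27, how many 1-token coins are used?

Greedy: take as many of the largest coin as possible, then repeat with the remainder.
37 − 1×27→10 − 1×9→1 − 1×1→0
Count of 1: 1

1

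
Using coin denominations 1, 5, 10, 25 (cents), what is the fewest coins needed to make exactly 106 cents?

6

Use the largest denomination that fits, subtract, and repeat.
106 = 4×25 + 1×5 + 1×1
Total coins = 4 + 1 + 1 = 6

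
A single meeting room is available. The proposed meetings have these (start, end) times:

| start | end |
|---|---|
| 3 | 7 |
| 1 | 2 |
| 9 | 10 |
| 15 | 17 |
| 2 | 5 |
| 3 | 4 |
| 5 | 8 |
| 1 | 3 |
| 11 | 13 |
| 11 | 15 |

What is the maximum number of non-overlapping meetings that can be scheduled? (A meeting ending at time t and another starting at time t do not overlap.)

Sort by end time and greedily take each interval whose start is ≥ the last chosen end.
By end time: (1,2), (1,3), (3,4), (2,5), (3,7), (5,8), (9,10), (11,13), (11,15), (15,17).
Pick (1,2); next start ≥ 2 → (3,4); next start ≥ 4 → (5,8); next start ≥ 8 → (9,10); next start ≥ 10 → (11,13); next start ≥ 13 → (15,17).
Selected 6 meetings.

6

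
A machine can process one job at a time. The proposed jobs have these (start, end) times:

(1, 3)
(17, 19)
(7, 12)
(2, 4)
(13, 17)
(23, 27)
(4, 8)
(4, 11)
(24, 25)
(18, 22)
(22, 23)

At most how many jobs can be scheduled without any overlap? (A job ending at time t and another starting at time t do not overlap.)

Greedy by earliest finish: after sorting by end time, pick each interval compatible with the last pick.
By end time: (1,3), (2,4), (4,8), (4,11), (7,12), (13,17), (17,19), (18,22), (22,23), (24,25), (23,27).
Pick (1,3); next start ≥ 3 → (4,8); next start ≥ 8 → (13,17); next start ≥ 17 → (17,19); next start ≥ 19 → (22,23); next start ≥ 23 → (24,25).
Selected 6 jobs.

6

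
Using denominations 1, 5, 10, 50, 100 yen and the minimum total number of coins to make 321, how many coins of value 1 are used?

1

321 = 3×100 + 2×10 + 1×1
Count of 1: 1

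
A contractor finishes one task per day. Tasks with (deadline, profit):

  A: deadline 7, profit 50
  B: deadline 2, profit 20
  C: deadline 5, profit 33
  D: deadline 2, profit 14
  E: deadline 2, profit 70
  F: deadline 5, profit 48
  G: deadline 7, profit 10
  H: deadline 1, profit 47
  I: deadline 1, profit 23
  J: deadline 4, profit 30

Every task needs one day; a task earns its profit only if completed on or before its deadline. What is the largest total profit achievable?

288

Profit order: E=70 A=50 F=48 H=47 C=33 J=30 I=23 B=20 D=14 G=10
Assign: E→slot 2, A→slot 7, F→slot 5, H→slot 1, C→slot 4, J→slot 3, I skipped, B skipped, D skipped, G→slot 6.
Slots: [1:H] [2:E] [3:J] [4:C] [5:F] [6:G] [7:A]
Profit = 47 + 70 + 30 + 33 + 48 + 10 + 50 = 288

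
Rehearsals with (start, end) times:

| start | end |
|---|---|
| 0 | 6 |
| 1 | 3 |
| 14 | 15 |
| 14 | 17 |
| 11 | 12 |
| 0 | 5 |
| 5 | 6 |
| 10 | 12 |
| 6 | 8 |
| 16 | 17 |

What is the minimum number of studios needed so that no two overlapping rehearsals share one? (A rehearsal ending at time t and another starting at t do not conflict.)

The answer is the maximum number of intervals overlapping at any instant.
starts: [0, 0, 1, 5, 6, 10, 11, 14, 14, 16]
ends:   [3, 5, 6, 6, 8, 12, 12, 15, 17, 17]
s0→1 s0→2 s1→3  — peak 3.

3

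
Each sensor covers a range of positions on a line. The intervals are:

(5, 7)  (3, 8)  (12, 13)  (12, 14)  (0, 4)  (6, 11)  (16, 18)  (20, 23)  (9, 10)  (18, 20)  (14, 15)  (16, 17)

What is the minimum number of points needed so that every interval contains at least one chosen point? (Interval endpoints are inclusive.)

Sorted: [0,4] [5,7] [3,8] [9,10] [6,11] [12,13] [12,14] [14,15] [16,17] [16,18] [18,20] [20,23]
{[0,4]} hit by 4; {[5,7],[3,8]} hit by 7; {[9,10],[6,11]} hit by 10; {[12,13],[12,14]} hit by 13; {[14,15]} hit by 15; {[16,17],[16,18]} hit by 17; {[18,20],[20,23]} hit by 20.
Points: 4, 7, 10, 13, 15, 17, 20 (7 total).

7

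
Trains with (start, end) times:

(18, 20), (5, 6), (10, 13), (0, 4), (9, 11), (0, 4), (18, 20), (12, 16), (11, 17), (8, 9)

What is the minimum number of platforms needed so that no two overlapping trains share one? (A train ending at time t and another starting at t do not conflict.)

Count concurrent intervals with a sweep; the peak is the room count.
starts: [0, 0, 5, 8, 9, 10, 11, 12, 18, 18]
ends:   [4, 4, 6, 9, 11, 13, 16, 17, 20, 20]
s0→1 s0→2 e4→1 e4→0 s5→1 e6→0 s8→1 e9→0 s9→1 s10→2 e11→1 s11→2 s12→3  — peak 3.

3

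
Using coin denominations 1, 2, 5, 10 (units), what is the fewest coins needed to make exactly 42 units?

5

42 − 4×10→2 − 1×2→0
Total coins = 4 + 1 = 5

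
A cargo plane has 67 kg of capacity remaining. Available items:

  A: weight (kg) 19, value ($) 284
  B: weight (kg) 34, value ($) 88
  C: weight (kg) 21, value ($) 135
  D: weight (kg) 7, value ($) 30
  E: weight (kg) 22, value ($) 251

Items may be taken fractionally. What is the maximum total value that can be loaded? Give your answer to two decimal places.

Sort by value per unit weight and fill in that order.
Ratios (sorted): A 14.95, E 11.41, C 6.43, D 4.29, B 2.59
take A (19 @ 284); take E (22 @ 251); take C (21 @ 135); take 5/7 of D → 21.43. Capacity used 67/67.
Total value = 691.43

691.43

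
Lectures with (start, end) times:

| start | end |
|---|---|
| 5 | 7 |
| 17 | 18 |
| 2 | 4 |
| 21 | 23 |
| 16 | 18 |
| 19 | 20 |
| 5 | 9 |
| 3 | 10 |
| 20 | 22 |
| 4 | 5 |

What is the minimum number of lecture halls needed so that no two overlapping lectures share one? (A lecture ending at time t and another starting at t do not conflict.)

3

The answer is the maximum number of intervals overlapping at any instant.
starts: [2, 3, 4, 5, 5, 16, 17, 19, 20, 21]
ends:   [4, 5, 7, 9, 10, 18, 18, 20, 22, 23]
s2→1 s3→2 e4→1 s4→2 e5→1 s5→2 s5→3  — peak 3.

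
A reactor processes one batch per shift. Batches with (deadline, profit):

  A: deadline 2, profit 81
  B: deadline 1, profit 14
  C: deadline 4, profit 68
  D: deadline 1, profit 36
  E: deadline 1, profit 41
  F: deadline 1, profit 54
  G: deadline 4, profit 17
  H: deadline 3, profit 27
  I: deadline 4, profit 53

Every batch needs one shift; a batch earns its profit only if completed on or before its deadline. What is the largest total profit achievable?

256

Profit order: A=81 C=68 F=54 I=53 E=41 D=36 H=27 G=17 B=14
Assign: A→slot 2, C→slot 4, F→slot 1, I→slot 3, E skipped, D skipped, H skipped, G skipped, B skipped.
Slots: [1:F] [2:A] [3:I] [4:C]
Profit = 54 + 81 + 53 + 68 = 256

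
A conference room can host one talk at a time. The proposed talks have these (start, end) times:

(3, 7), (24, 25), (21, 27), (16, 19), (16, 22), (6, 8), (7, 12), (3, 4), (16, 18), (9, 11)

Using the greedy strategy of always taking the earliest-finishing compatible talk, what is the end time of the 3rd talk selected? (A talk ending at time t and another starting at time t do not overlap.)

Greedy by earliest finish: after sorting by end time, pick each interval compatible with the last pick.
Sorted by end: (3,4)  (3,7)  (6,8)  (9,11)  (7,12)  (16,18)  (16,19)  (16,22)  (24,25)  (21,27)
take (3,4); skip (3,7); take (6,8); take (9,11); skip (7,12); take (16,18); skip (16,19); take (24,25).
Selected: (3,4) (6,8) (9,11) (16,18) (24,25)

11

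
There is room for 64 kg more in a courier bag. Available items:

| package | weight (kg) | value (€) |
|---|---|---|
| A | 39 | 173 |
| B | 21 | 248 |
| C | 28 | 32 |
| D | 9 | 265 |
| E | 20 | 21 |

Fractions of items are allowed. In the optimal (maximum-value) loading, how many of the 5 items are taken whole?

2

Ratios (sorted): D 29.44, B 11.81, A 4.44, C 1.14, E 1.05
take D (9 @ 265); take B (21 @ 248); take 34/39 of A → 150.82. Capacity used 64/64.
2 item(s) taken whole; one partial (take 34/39 of A).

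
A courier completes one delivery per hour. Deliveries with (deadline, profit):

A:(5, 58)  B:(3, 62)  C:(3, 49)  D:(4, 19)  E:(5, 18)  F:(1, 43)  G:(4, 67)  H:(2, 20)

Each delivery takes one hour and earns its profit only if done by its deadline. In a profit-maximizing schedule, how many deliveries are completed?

Profit order: G=67 B=62 A=58 C=49 F=43 H=20 D=19 E=18
Assign: G→slot 4, B→slot 3, A→slot 5, C→slot 2, F→slot 1, H skipped, D skipped, E skipped.
Slots: [1:F] [2:C] [3:B] [4:G] [5:A]
5 of 8 scheduled.

5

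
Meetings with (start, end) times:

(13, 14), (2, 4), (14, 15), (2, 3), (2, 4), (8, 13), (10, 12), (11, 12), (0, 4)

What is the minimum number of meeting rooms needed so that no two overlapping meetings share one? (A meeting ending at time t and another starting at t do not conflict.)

The answer is the maximum number of intervals overlapping at any instant.
starts: [0, 2, 2, 2, 8, 10, 11, 13, 14]
ends:   [3, 4, 4, 4, 12, 12, 13, 14, 15]
s0→1 s2→2 s2→3 s2→4  — peak 4.

4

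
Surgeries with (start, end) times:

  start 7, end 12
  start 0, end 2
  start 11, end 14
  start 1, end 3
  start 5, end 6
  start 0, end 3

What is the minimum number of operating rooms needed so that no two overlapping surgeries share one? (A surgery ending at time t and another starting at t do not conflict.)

Count concurrent intervals with a sweep; the peak is the room count.
starts: [0, 0, 1, 5, 7, 11]
ends:   [2, 3, 3, 6, 12, 14]
s0→1 s0→2 s1→3  — peak 3.

3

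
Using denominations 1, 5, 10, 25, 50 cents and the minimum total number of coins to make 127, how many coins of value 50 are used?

2

127 − 2×50→27 − 1×25→2 − 2×1→0
Count of 50: 2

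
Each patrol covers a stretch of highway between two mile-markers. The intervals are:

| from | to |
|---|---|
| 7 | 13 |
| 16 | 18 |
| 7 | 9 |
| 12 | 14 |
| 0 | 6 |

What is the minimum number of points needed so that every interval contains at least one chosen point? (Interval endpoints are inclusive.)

4

By right end: [0,6]  [7,9]  [7,13]  [12,14]  [16,18]
[0,6] uncovered → point at 6; [7,9] uncovered → point at 9; [12,14] uncovered → point at 14; [16,18] uncovered → point at 18.
Points: 6, 9, 14, 18 (4 total).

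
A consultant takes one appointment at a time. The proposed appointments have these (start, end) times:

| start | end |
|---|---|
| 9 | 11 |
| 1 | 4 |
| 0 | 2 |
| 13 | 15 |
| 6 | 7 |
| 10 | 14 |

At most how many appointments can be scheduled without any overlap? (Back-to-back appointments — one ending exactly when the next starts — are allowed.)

4

Sorted by end: (0,2)  (1,4)  (6,7)  (9,11)  (10,14)  (13,15)
take (0,2); skip (1,4); take (6,7); take (9,11); take (13,15).
Selected 4 appointments.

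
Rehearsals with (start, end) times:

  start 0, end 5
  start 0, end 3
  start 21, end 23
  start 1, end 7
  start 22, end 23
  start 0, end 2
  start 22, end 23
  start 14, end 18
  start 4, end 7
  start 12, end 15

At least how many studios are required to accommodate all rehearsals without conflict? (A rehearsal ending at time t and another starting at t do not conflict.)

4

Count concurrent intervals with a sweep; the peak is the room count.
Events (time:±→running): 0:+→1 0:+→2 0:+→3 1:+→4 … peak 4.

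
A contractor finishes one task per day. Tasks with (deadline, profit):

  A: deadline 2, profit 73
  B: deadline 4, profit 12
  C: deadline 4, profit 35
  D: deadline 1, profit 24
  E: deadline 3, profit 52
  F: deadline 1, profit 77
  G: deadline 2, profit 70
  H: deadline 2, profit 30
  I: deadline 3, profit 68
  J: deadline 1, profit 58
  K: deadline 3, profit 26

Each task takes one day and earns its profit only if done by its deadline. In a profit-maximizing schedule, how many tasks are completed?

Profit order: F=77 A=73 G=70 I=68 J=58 E=52 C=35 H=30 K=26 D=24 B=12
Assign: F→slot 1, A→slot 2, G skipped, I→slot 3, J skipped, E skipped, C→slot 4, H skipped, K skipped, D skipped, B skipped.
Slots: [1:F] [2:A] [3:I] [4:C]
4 of 11 scheduled.

4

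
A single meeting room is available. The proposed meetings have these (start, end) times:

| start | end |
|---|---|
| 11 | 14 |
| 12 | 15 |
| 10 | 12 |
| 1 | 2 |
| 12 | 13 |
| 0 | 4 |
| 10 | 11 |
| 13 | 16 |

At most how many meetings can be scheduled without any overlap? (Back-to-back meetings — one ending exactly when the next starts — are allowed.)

4

Sorted by end: (1,2)  (0,4)  (10,11)  (10,12)  (12,13)  (11,14)  (12,15)  (13,16)
take (1,2); skip (0,4); take (10,11); take (12,13); skip (11,14); skip (12,15); take (13,16).
Selected 4 meetings.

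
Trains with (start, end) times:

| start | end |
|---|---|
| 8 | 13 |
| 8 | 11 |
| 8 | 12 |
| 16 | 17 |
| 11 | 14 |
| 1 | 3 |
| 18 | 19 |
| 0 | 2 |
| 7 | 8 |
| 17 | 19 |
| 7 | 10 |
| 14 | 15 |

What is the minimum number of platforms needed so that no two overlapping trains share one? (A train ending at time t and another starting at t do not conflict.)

4

Count concurrent intervals with a sweep; the peak is the room count.
starts: [0, 1, 7, 7, 8, 8, 8, 11, 14, 16, 17, 18]
ends:   [2, 3, 8, 10, 11, 12, 13, 14, 15, 17, 19, 19]
s0→1 s1→2 e2→1 e3→0 s7→1 s7→2 e8→1 s8→2 s8→3 s8→4  — peak 4.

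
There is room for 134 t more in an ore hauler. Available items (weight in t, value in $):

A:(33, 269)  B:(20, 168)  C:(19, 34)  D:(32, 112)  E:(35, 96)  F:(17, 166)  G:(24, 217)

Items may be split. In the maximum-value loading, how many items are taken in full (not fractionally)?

Greedy by value/weight ratio, highest first.
Order: F (166/17=9.76) > G (217/24=9.04) > B (168/20=8.40) > A (269/33=8.15) > D (112/32=3.50) > E (96/35=2.74) > C (34/19=1.79)
Fill: take F (17 @ 166) → take G (24 @ 217) → take B (20 @ 168) → take A (33 @ 269) → take D (32 @ 112) → take 8/35 of E → 21.94; 134/134 used.
5 item(s) taken whole; one partial (take 8/35 of E).

5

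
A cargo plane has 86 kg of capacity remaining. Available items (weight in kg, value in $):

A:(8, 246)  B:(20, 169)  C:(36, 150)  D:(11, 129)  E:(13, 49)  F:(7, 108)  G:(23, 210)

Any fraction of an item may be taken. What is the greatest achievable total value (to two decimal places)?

932.83

Order: A (246/8=30.75) > F (108/7=15.43) > D (129/11=11.73) > G (210/23=9.13) > B (169/20=8.45) > C (150/36=4.17) > E (49/13=3.77)
Fill: take A (8 @ 246) → take F (7 @ 108) → take D (11 @ 129) → take G (23 @ 210) → take B (20 @ 169) → take 17/36 of C → 70.83; 86/86 used.
Total value = 932.83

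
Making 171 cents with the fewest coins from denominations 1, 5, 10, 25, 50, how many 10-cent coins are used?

2

Use the largest denomination that fits, subtract, and repeat.
171 − 3×50→21 − 2×10→1 − 1×1→0
Count of 10: 2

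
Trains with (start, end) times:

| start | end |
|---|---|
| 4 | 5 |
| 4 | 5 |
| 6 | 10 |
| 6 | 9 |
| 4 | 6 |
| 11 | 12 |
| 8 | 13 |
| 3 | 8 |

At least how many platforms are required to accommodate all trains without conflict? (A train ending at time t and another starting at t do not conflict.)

4

The answer is the maximum number of intervals overlapping at any instant.
starts: [3, 4, 4, 4, 6, 6, 8, 11]
ends:   [5, 5, 6, 8, 9, 10, 12, 13]
s3→1 s4→2 s4→3 s4→4  — peak 4.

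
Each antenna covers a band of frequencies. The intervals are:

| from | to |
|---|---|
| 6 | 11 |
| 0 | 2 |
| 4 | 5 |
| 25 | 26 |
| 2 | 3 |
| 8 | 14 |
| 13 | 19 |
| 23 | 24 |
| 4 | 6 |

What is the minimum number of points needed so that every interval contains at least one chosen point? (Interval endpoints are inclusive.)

Sorted: [0,2] [2,3] [4,5] [4,6] [6,11] [8,14] [13,19] [23,24] [25,26]
{[0,2],[2,3]} hit by 2; {[4,5],[4,6]} hit by 5; {[6,11],[8,14]} hit by 11; {[13,19]} hit by 19; {[23,24]} hit by 24; {[25,26]} hit by 26.
Points: 2, 5, 11, 19, 24, 26 (6 total).

6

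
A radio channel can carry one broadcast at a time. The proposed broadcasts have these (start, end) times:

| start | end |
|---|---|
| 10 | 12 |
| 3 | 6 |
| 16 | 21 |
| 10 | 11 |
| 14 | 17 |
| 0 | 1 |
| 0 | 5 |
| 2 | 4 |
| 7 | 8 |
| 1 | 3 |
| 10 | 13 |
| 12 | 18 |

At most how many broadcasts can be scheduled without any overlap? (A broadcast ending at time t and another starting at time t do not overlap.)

Sort by end time and greedily take each interval whose start is ≥ the last chosen end.
By end time: (0,1), (1,3), (2,4), (0,5), (3,6), (7,8), (10,11), (10,12), (10,13), (14,17), (12,18), (16,21).
Pick (0,1); next start ≥ 1 → (1,3); next start ≥ 3 → (3,6); next start ≥ 6 → (7,8); next start ≥ 8 → (10,11); next start ≥ 11 → (14,17).
Selected 6 broadcasts.

6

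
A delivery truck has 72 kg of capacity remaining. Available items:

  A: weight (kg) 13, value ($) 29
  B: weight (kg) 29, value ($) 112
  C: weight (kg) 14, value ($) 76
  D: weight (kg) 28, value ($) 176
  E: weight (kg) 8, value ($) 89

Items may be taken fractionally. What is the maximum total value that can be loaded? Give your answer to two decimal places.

Greedy by value/weight ratio, highest first.
Order: E (89/8=11.12) > D (176/28=6.29) > C (76/14=5.43) > B (112/29=3.86) > A (29/13=2.23)
Fill: take E (8 @ 89) → take D (28 @ 176) → take C (14 @ 76) → take 22/29 of B → 84.97; 72/72 used.
Total value = 425.97

425.97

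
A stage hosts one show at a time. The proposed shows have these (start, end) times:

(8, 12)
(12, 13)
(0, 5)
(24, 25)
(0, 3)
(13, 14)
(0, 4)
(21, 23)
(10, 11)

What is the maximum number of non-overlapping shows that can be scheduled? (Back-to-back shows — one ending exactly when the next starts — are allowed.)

By end time: (0,3), (0,4), (0,5), (10,11), (8,12), (12,13), (13,14), (21,23), (24,25).
Pick (0,3); next start ≥ 3 → (10,11); next start ≥ 11 → (12,13); next start ≥ 13 → (13,14); next start ≥ 14 → (21,23); next start ≥ 23 → (24,25).
Selected 6 shows.

6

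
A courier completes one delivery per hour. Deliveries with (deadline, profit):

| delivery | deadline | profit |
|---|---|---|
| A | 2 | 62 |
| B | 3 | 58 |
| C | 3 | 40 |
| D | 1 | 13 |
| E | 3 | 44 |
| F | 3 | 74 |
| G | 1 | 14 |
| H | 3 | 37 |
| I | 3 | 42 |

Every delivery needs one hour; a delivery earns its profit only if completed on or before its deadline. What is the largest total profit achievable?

By profit: F(d3,74), A(d2,62), B(d3,58), E(d3,44), I(d3,42), C(d3,40), H(d3,37), G(d1,14), D(d1,13)
F→slot 3; A→slot 2; B→slot 1; E skipped; I skipped; C skipped; H skipped; G skipped; D skipped.
Profit = 58 + 62 + 74 = 194

194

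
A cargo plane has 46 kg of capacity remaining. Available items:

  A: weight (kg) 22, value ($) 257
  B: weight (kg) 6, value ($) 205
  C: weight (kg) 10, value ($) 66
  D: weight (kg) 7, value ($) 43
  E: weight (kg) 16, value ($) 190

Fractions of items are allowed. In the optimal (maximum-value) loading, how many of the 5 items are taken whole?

Order: B (205/6=34.17) > E (190/16=11.88) > A (257/22=11.68) > C (66/10=6.60) > D (43/7=6.14)
Fill: take B (6 @ 205) → take E (16 @ 190) → take A (22 @ 257) → take 2/10 of C → 13.20; 46/46 used.
3 item(s) taken whole; one partial (take 2/10 of C).

3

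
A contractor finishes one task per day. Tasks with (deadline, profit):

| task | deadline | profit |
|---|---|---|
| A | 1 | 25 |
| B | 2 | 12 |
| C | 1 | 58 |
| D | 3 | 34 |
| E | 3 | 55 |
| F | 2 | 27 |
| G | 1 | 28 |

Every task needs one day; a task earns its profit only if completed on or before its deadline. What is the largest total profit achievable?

147

Take jobs in profit order; each goes to the latest open slot no later than its deadline.
By profit: C(d1,58), E(d3,55), D(d3,34), G(d1,28), F(d2,27), A(d1,25), B(d2,12)
C→slot 1; E→slot 3; D→slot 2; G skipped; F skipped; A skipped; B skipped.
Profit = 58 + 34 + 55 = 147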